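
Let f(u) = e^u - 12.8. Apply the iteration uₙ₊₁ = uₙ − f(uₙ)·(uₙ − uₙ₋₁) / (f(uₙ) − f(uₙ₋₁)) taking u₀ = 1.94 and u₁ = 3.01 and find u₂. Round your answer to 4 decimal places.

2.4089

f(1.94) = -5.841249, f(3.01) = 7.487400
u₂ = 3.010000 − 7.487400·(3.010000 − 1.940000) / (7.487400 − (-5.841249)) = 3.010000 − (8.011518)/(13.328649) = 2.408925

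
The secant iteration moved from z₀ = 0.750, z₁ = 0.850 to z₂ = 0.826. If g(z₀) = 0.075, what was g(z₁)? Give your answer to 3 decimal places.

The secant line through (0.750, 0.075) and (0.850, g(z₁)) crosses zero at z₂ = 0.826.
So (0.750, 0.075), (0.850, g(z₁)), (0.826, 0) are collinear:
g(z₁) = 0.075 · (0.850 − 0.826) / (0.750 − 0.826) = 0.075 · (0.02400)/(-0.07600) = -0.02368

-0.024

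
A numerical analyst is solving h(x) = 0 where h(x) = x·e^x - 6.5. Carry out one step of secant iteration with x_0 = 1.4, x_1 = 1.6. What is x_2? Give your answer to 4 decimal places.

h(1.4) = -0.822720, h(1.6) = 1.424852
x_2 = 1.600000 − 1.424852·(1.600000 − 1.400000) / (1.424852 − (-0.822720)) = 1.600000 − (0.284970)/(2.247572) = 1.473210

1.4732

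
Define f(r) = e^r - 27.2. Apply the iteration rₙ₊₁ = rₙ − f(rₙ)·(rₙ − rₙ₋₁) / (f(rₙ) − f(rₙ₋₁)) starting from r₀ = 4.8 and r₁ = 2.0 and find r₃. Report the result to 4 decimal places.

f(4.8) = 94.310418, f(2.0) = -19.810944
r₂ = 2.000000 − (-19.810944)·(2.000000 − 4.800000) / (-19.810944 − 94.310418) = 2.000000 − (55.470643)/(-114.121361) = 2.486067
f(2.486067) = -15.186066
r₃ = 2.486067 − (-15.186066)·(2.486067 − 2.000000) / (-15.186066 − (-19.810944)) = 2.486067 − (-7.381448)/(4.624878) = 4.082098

4.0821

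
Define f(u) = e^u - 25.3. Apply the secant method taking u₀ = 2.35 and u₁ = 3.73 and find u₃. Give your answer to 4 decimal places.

f(2.35) = -14.814430, f(3.73) = 16.379108
u₂ = 3.730000 − 16.379108·(3.730000 − 2.350000) / (16.379108 − (-14.814430)) = 3.730000 − (22.603169)/(31.193538) = 3.005389
f(3.005389) = -5.105922
u₃ = 3.005389 − (-5.105922)·(3.005389 − 3.730000) / (-5.105922 − 16.379108) = 3.005389 − (3.699806)/(-21.485030) = 3.177593

3.1776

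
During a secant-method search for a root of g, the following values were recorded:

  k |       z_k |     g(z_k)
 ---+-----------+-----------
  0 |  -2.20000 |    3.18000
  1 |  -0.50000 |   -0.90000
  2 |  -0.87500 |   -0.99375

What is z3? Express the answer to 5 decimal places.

3.10000

z3 = -0.87500 − (-0.99375)·(-0.87500 − (-0.50000)) / (-0.99375 − (-0.90000))
   = -0.87500 − (0.3726563)/(-0.0937500) = 3.1000000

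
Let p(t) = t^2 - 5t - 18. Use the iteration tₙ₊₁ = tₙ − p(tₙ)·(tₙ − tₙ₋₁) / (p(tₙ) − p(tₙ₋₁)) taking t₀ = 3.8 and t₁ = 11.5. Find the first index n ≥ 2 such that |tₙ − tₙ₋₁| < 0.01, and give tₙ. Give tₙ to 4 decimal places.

p(3.8) = -22.560000, p(11.5) = 56.750000
t₂ = 11.500000 − 56.750000·(7.700000)/(79.310000) = 5.990291;  |Δ| = 5.509709
p(5.990291) = -12.067867
t₃ = 5.990291 − (-12.067867)·(-5.509709)/(-68.817867) = 6.956471;  |Δ| = 0.966180
p(6.956471) = -4.389866
t₄ = 6.956471 − (-4.389866)·(0.966180)/(7.678001) = 7.508880;  |Δ| = 0.552409
p(7.508880) = 0.838883
t₅ = 7.508880 − 0.838883·(0.552409)/(5.228749) = 7.420254;  |Δ| = 0.088627
p(7.420254) = -0.041104
t₆ = 7.420254 − (-0.041104)·(-0.088627)/(-0.879986) = 7.424393;  |Δ| = 0.004140
|t₆ − t₅| = 0.004140 < 0.01

n = 6, tₙ = 7.4244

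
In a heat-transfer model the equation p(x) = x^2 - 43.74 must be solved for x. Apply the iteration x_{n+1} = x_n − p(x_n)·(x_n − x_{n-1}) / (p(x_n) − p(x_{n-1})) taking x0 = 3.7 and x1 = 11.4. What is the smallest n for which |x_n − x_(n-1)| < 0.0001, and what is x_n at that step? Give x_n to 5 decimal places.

p(3.7) = -30.0500000, p(11.4) = 86.2200000
x2 = 11.4000000 − 86.2200000·(7.7000000)/(116.2700000) = 5.6900662;  |Δ| = 5.7099338
p(5.6900662) = -11.3631464
x3 = 5.6900662 − (-11.3631464)·(-5.7099338)/(-97.5831464) = 6.3549640;  |Δ| = 0.6648977
p(6.3549640) = -3.3544330
x4 = 6.3549640 − (-3.3544330)·(0.6648977)/(8.0087133) = 6.6334550;  |Δ| = 0.2784910
p(6.6334550) = 0.2627253
x5 = 6.6334550 − 0.2627253·(0.2784910)/(3.6171584) = 6.6132273;  |Δ| = 0.0202277
p(6.6132273) = -0.0052241
x6 = 6.6132273 − (-0.0052241)·(-0.0202277)/(-0.2679494) = 6.6136217;  |Δ| = 0.0003944
p(6.6136217) = -0.0000078
x7 = 6.6136217 − (-0.0000078)·(0.0003944)/(0.0052162) = 6.6136223;  |Δ| = 0.0000006
|x7 − x6| = 0.0000006 < 0.0001

n = 7, x_n = 6.61362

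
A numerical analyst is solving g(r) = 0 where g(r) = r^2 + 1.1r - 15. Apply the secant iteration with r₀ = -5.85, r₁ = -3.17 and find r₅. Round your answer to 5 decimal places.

g(-5.85) = 12.7875000, g(-3.17) = -8.4381000
r₂ = -3.1700000 − (-8.4381000)·(-3.1700000 − (-5.8500000)) / (-8.4381000 − 12.7875000) = -3.1700000 − (-22.6141080)/(-21.2256000) = -4.2354167
g(-4.2354167) = -1.7202040
r₃ = -4.2354167 − (-1.7202040)·(-4.2354167 − (-3.1700000)) / (-1.7202040 − (-8.4381000)) = -4.2354167 − (1.8327340)/(6.7178960) = -4.5082304
g(-4.5082304) = 0.3650876
r₄ = -4.5082304 − 0.3650876·(-4.5082304 − (-4.2354167)) / (0.3650876 − (-1.7202040)) = -4.5082304 − (-0.0996009)/(2.0852916) = -4.4604668
g(-4.4604668) = -0.0107492
r₅ = -4.4604668 − (-0.0107492)·(-4.4604668 − (-4.5082304)) / (-0.0107492 − 0.3650876) = -4.4604668 − (-0.0005134)/(-0.3758368) = -4.4618329

-4.46183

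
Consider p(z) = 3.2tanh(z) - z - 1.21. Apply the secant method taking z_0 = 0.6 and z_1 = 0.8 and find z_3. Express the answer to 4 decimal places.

p(0.6) = -0.091441, p(0.8) = 0.114918
z_2 = 0.800000 − 0.114918·(0.800000 − 0.600000) / (0.114918 − (-0.091441)) = 0.800000 − (0.022984)/(0.206359) = 0.688624
p(0.688624) = 0.012087
z_3 = 0.688624 − 0.012087·(0.688624 − 0.800000) / (0.012087 − 0.114918) = 0.688624 − (-0.001346)/(-0.102831) = 0.675532

0.6755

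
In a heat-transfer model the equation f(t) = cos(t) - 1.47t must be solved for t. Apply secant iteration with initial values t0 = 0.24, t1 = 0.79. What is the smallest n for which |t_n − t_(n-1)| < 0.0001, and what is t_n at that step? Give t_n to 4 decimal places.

f(0.24) = 0.618538, f(0.79) = -0.457455
t2 = 0.790000 − (-0.457455)·(0.550000)/(-1.075993) = 0.556169;  |Δ| = 0.233831
f(0.556169) = 0.031715
t3 = 0.556169 − 0.031715·(-0.233831)/(0.489169) = 0.571329;  |Δ| = 0.015160
f(0.571329) = 0.001328
t4 = 0.571329 − 0.001328·(0.015160)/(-0.030386) = 0.571992;  |Δ| = 0.000663
f(0.571992) = -0.000004
t5 = 0.571992 − (-0.000004)·(0.000663)/(-0.001333) = 0.571990;  |Δ| = 0.000002
|t5 − t4| = 0.000002 < 0.0001

n = 5, t_n = 0.5720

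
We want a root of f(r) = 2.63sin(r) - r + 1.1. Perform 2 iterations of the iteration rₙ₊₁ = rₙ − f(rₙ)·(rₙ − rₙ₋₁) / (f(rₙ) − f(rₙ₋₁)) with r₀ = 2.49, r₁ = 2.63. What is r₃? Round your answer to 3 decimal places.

f(2.49) = 0.20497, f(2.63) = -0.24244
r₂ = 2.63000 − (-0.24244)·(2.63000 − 2.49000) / (-0.24244 − 0.20497) = 2.63000 − (-0.03394)/(-0.44741) = 2.55414
f(2.55414) = 0.00352
r₃ = 2.55414 − 0.00352·(2.55414 − 2.63000) / (0.00352 − (-0.24244)) = 2.55414 − (-0.00027)/(0.24596) = 2.55522

2.555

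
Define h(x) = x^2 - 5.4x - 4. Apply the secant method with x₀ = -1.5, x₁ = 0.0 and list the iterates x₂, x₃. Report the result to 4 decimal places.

h(-1.5) = 6.350000, h(0.0) = -4.000000
x₂ = 0.000000 − (-4.000000)·(0.000000 − (-1.500000)) / (-4.000000 − 6.350000) = 0.000000 − (-6.000000)/(-10.350000) = -0.579710
h(-0.579710) = -0.533501
x₃ = -0.579710 − (-0.533501)·(-0.579710 − 0.000000) / (-0.533501 − (-4.000000)) = -0.579710 − (0.309276)/(3.466499) = -0.668929

-0.5797, -0.6689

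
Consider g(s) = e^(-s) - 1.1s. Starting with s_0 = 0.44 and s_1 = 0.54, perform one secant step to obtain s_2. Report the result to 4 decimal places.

g(0.44) = 0.160036, g(0.54) = -0.011252
s_2 = 0.540000 − (-0.011252)·(0.540000 − 0.440000) / (-0.011252 − 0.160036) = 0.540000 − (-0.001125)/(-0.171288) = 0.533431

0.5334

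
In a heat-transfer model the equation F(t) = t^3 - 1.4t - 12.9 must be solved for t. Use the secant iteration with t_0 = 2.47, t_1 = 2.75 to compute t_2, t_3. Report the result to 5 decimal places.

F(2.47) = -1.2887770, F(2.75) = 4.0468750
t_2 = 2.7500000 − 4.0468750·(2.7500000 − 2.4700000) / (4.0468750 − (-1.2887770)) = 2.7500000 − (1.1331250)/(5.3356520) = 2.5376314
F(2.5376314) = -0.1114212
t_3 = 2.5376314 − (-0.1114212)·(2.5376314 − 2.7500000) / (-0.1114212 − 4.0468750) = 2.5376314 − (0.0236624)/(-4.1582962) = 2.5433218

2.53763, 2.54332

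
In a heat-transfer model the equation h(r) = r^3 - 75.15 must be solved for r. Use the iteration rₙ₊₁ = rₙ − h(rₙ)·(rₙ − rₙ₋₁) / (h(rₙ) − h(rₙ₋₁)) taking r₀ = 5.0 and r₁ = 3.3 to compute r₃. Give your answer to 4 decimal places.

h(5.0) = 49.850000, h(3.3) = -39.213000
r₂ = 3.300000 − (-39.213000)·(3.300000 − 5.000000) / (-39.213000 − 49.850000) = 3.300000 − (66.662100)/(-89.063000) = 4.048483
h(4.048483) = -8.794518
r₃ = 4.048483 − (-8.794518)·(4.048483 − 3.300000) / (-8.794518 − (-39.213000)) = 4.048483 − (-6.582543)/(30.418482) = 4.264882

4.2649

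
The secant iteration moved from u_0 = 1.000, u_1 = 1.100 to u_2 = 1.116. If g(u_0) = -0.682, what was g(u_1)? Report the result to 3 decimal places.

The secant line through (1.000, -0.682) and (1.100, g(u_1)) crosses zero at u_2 = 1.116.
So (1.000, -0.682), (1.100, g(u_1)), (1.116, 0) are collinear:
g(u_1) = -0.682 · (1.100 − 1.116) / (1.000 − 1.116) = -0.682 · (-0.01600)/(-0.11600) = -0.09407

-0.094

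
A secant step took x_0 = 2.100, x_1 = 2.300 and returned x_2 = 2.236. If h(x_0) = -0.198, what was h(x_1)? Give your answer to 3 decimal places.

The secant line through (2.100, -0.198) and (2.300, h(x_1)) crosses zero at x_2 = 2.236.
So (2.100, -0.198), (2.300, h(x_1)), (2.236, 0) are collinear:
h(x_1) = -0.198 · (2.300 − 2.236) / (2.100 − 2.236) = -0.198 · (0.06400)/(-0.13600) = 0.09318

0.093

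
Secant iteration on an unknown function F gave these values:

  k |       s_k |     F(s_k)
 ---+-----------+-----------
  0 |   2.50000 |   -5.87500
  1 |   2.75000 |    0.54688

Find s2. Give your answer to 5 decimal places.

s2 = 2.75000 − 0.54688·(2.75000 − 2.50000) / (0.54688 − (-5.87500))
   = 2.75000 − (0.1367200)/(6.4218800) = 2.7287103

2.72871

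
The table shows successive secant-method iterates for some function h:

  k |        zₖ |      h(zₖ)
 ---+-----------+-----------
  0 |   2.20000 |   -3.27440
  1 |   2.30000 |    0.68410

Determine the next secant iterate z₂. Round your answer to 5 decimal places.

z₂ = 2.30000 − 0.68410·(2.30000 − 2.20000) / (0.68410 − (-3.27440))
   = 2.30000 − (0.0684100)/(3.9585000) = 2.2827182

2.28272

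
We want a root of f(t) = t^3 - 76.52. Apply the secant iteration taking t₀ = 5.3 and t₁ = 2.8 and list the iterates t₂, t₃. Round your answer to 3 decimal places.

f(5.3) = 72.35700, f(2.8) = -54.56800
t₂ = 2.80000 − (-54.56800)·(2.80000 − 5.30000) / (-54.56800 − 72.35700) = 2.80000 − (136.42000)/(-126.92500) = 3.87481
f(3.87481) = -18.34310
t₃ = 3.87481 − (-18.34310)·(3.87481 − 2.80000) / (-18.34310 − (-54.56800)) = 3.87481 − (-19.71531)/(36.22490) = 4.41906

3.875, 4.419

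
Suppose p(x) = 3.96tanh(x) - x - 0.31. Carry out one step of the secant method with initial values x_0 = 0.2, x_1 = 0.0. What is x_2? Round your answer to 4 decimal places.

0.1066

p(0.2) = 0.271606, p(0.0) = -0.310000
x_2 = 0.000000 − (-0.310000)·(0.000000 − 0.200000) / (-0.310000 − 0.271606) = 0.000000 − (0.062000)/(-0.581606) = 0.106601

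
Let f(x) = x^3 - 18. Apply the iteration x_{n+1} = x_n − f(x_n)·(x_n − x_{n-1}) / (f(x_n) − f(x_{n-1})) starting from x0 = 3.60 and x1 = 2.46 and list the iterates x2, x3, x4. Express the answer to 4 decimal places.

f(3.60) = 28.656000, f(2.46) = -3.113064
x2 = 2.460000 − (-3.113064)·(2.460000 − 3.600000) / (-3.113064 − 28.656000) = 2.460000 − (3.548893)/(-31.769064) = 2.571709
f(2.571709) = -0.991520
x3 = 2.571709 − (-0.991520)·(2.571709 − 2.460000) / (-0.991520 − (-3.113064)) = 2.571709 − (-0.110762)/(2.121544) = 2.623917
f(2.623917) = 0.065515
x4 = 2.623917 − 0.065515·(2.623917 − 2.571709) / (0.065515 − (-0.991520)) = 2.623917 − (0.003420)/(1.057035) = 2.620681

2.5717, 2.6239, 2.6207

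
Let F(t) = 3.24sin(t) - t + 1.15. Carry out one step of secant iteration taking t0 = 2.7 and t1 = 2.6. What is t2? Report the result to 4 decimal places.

F(2.7) = -0.165289, F(2.6) = 0.220224
t2 = 2.600000 − 0.220224·(2.600000 − 2.700000) / (0.220224 − (-0.165289)) = 2.600000 − (-0.022022)/(0.385514) = 2.657125

2.6571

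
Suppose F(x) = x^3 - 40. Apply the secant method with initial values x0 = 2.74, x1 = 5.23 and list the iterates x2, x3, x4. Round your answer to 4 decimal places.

3.1350, 3.3065, 3.4302

F(2.74) = -19.429176, F(5.23) = 103.055667
x2 = 5.230000 − 103.055667·(5.230000 − 2.740000) / (103.055667 − (-19.429176)) = 5.230000 − (256.608611)/(122.484843) = 3.134977
F(3.134977) = -9.189204
x3 = 3.134977 − (-9.189204)·(3.134977 − 5.230000) / (-9.189204 − 103.055667) = 3.134977 − (19.251598)/(-112.244871) = 3.306491
F(3.306491) = -3.850525
x4 = 3.306491 − (-3.850525)·(3.306491 − 3.134977) / (-3.850525 − (-9.189204)) = 3.306491 − (-0.660420)/(5.338679) = 3.430196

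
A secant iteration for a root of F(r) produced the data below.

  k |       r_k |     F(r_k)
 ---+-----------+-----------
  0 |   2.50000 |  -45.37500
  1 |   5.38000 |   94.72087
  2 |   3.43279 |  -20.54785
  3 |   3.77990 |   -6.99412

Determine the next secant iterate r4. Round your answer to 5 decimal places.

r4 = 3.77990 − (-6.99412)·(3.77990 − 3.43279) / (-6.99412 − (-20.54785))
   = 3.77990 − (-2.4277290)/(13.5537300) = 3.9590189

3.95902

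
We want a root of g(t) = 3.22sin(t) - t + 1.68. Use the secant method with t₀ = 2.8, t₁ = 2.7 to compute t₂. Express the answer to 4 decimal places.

2.7896

g(2.8) = -0.041338, g(2.7) = 0.356163
t₂ = 2.700000 − 0.356163·(2.700000 − 2.800000) / (0.356163 − (-0.041338)) = 2.700000 − (-0.035616)/(0.397501) = 2.789600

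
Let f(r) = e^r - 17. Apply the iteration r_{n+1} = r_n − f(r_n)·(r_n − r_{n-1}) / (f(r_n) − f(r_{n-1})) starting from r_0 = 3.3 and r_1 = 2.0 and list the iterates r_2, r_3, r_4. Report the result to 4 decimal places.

f(3.3) = 10.112639, f(2.0) = -9.610944
r_2 = 2.000000 − (-9.610944)·(2.000000 − 3.300000) / (-9.610944 − 10.112639) = 2.000000 − (12.494227)/(-19.723583) = 2.633466
f(2.633466) = -3.078055
r_3 = 2.633466 − (-3.078055)·(2.633466 − 2.000000) / (-3.078055 − (-9.610944)) = 2.633466 − (-1.949844)/(6.532889) = 2.931932
f(2.931932) = 1.763851
r_4 = 2.931932 − 1.763851·(2.931932 − 2.633466) / (1.763851 − (-3.078055)) = 2.931932 − (0.526449)/(4.841906) = 2.823205

2.6335, 2.9319, 2.8232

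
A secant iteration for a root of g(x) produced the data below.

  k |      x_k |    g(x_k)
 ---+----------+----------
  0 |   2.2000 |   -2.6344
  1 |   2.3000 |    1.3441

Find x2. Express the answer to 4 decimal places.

2.2662

x2 = 2.3000 − 1.3441·(2.3000 − 2.2000) / (1.3441 − (-2.6344))
   = 2.3000 − (0.134410)/(3.978500) = 2.266216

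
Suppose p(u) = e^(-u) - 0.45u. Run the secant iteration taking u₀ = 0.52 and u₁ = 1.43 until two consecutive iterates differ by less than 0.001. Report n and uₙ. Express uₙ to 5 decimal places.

n = 5, uₙ = 0.90183

p(0.52) = 0.3605205, p(1.43) = -0.4041911
u₂ = 1.4300000 − (-0.4041911)·(0.9100000)/(-0.7647116) = 0.9490162;  |Δ| = 0.4809838
p(0.9490162) = -0.0399356
u₃ = 0.9490162 − (-0.0399356)·(-0.4809838)/(0.3642554) = 0.8962829;  |Δ| = 0.0527333
p(0.8962829) = 0.0047564
u₄ = 0.8962829 − 0.0047564·(-0.0527333)/(0.0446920) = 0.9018951;  |Δ| = 0.0056122
p(0.9018951) = -0.0000529
u₅ = 0.9018951 − (-0.0000529)·(0.0056122)/(-0.0048093) = 0.9018334;  |Δ| = 0.0000618
|u₅ − u₄| = 0.0000618 < 0.001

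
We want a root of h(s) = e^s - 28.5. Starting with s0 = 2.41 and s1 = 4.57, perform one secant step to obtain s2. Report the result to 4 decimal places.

h(2.41) = -17.366039, h(4.57) = 68.044110
s2 = 4.570000 − 68.044110·(4.570000 − 2.410000) / (68.044110 − (-17.366039)) = 4.570000 − (146.975277)/(85.410149) = 2.849183

2.8492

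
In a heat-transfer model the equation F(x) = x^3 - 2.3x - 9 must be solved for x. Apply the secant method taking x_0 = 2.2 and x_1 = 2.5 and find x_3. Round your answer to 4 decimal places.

F(2.2) = -3.412000, F(2.5) = 0.875000
x_2 = 2.500000 − 0.875000·(2.500000 − 2.200000) / (0.875000 − (-3.412000)) = 2.500000 − (0.262500)/(4.287000) = 2.438768
F(2.438768) = -0.104370
x_3 = 2.438768 − (-0.104370)·(2.438768 − 2.500000) / (-0.104370 − 0.875000) = 2.438768 − (0.006391)/(-0.979370) = 2.445294

2.4453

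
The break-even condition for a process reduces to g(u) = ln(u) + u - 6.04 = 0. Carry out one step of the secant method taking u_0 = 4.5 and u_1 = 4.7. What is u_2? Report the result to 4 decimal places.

4.5295

g(4.5) = -0.035923, g(4.7) = 0.207563
u_2 = 4.700000 − 0.207563·(4.700000 − 4.500000) / (0.207563 − (-0.035923)) = 4.700000 − (0.041513)/(0.243485) = 4.529507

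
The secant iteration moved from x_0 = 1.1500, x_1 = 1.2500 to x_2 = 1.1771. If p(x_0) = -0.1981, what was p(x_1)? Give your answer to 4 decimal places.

The secant line through (1.1500, -0.1981) and (1.2500, p(x_1)) crosses zero at x_2 = 1.1771.
So (1.1500, -0.1981), (1.2500, p(x_1)), (1.1771, 0) are collinear:
p(x_1) = -0.1981 · (1.2500 − 1.1771) / (1.1500 − 1.1771) = -0.1981 · (0.072900)/(-0.027100) = 0.532896

0.5329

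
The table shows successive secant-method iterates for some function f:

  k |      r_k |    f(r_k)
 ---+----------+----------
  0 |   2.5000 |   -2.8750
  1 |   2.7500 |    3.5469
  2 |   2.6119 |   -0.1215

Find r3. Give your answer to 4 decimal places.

2.6165

r3 = 2.6119 − (-0.1215)·(2.6119 − 2.7500) / (-0.1215 − 3.5469)
   = 2.6119 − (0.016779)/(-3.668400) = 2.616474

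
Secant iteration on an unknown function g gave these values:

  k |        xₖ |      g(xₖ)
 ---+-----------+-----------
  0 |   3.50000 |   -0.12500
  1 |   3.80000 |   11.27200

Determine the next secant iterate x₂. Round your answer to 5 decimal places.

x₂ = 3.80000 − 11.27200·(3.80000 − 3.50000) / (11.27200 − (-0.12500))
   = 3.80000 − (3.3816000)/(11.3970000) = 3.5032903

3.50329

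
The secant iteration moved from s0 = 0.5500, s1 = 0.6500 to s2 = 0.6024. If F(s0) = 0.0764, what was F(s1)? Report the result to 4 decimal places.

The secant line through (0.5500, 0.0764) and (0.6500, F(s1)) crosses zero at s2 = 0.6024.
So (0.5500, 0.0764), (0.6500, F(s1)), (0.6024, 0) are collinear:
F(s1) = 0.0764 · (0.6500 − 0.6024) / (0.5500 − 0.6024) = 0.0764 · (0.047600)/(-0.052400) = -0.069402

-0.0694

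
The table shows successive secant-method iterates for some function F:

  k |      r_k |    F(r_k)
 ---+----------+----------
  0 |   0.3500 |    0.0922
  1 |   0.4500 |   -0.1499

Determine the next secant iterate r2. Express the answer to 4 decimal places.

0.3881

r2 = 0.4500 − (-0.1499)·(0.4500 − 0.3500) / (-0.1499 − 0.0922)
   = 0.4500 − (-0.014990)/(-0.242100) = 0.388083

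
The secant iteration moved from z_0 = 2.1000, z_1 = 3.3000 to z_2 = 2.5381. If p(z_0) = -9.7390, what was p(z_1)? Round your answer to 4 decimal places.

16.9371

The secant line through (2.1000, -9.7390) and (3.3000, p(z_1)) crosses zero at z_2 = 2.5381.
So (2.1000, -9.7390), (3.3000, p(z_1)), (2.5381, 0) are collinear:
p(z_1) = -9.7390 · (3.3000 − 2.5381) / (2.1000 − 2.5381) = -9.7390 · (0.761900)/(-0.438100) = 16.937101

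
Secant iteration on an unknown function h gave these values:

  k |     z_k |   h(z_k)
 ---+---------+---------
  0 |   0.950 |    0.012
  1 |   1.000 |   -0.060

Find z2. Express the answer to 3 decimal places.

0.958

z2 = 1.000 − (-0.060)·(1.000 − 0.950) / (-0.060 − 0.012)
   = 1.000 − (-0.00300)/(-0.07200) = 0.95833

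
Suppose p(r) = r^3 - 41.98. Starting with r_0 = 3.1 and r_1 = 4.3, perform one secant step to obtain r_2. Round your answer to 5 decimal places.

p(3.1) = -12.1890000, p(4.3) = 37.5270000
r_2 = 4.3000000 − 37.5270000·(4.3000000 − 3.1000000) / (37.5270000 − (-12.1890000)) = 4.3000000 − (45.0324000)/(49.7160000) = 3.3942071

3.39421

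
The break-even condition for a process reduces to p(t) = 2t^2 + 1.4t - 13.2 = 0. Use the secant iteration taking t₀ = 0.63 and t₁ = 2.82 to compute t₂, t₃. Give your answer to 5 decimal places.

p(0.63) = -11.5242000, p(2.82) = 6.6528000
t₂ = 2.8200000 − 6.6528000·(2.8200000 − 0.6300000) / (6.6528000 − (-11.5242000)) = 2.8200000 − (14.5696320)/(18.1770000) = 2.0184578
p(2.0184578) = -2.2258150
t₃ = 2.0184578 − (-2.2258150)·(2.0184578 − 2.8200000) / (-2.2258150 − 6.6528000) = 2.0184578 − (1.7840846)/(-8.8786150) = 2.2193996

2.01846, 2.21940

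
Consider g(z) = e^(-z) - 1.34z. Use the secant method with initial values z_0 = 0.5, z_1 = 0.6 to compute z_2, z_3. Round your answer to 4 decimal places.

0.4669, 0.4676

g(0.5) = -0.063469, g(0.6) = -0.255188
z_2 = 0.600000 − (-0.255188)·(0.600000 − 0.500000) / (-0.255188 − (-0.063469)) = 0.600000 − (-0.025519)/(-0.191719) = 0.466895
g(0.466895) = 0.001307
z_3 = 0.466895 − 0.001307·(0.466895 − 0.600000) / (0.001307 − (-0.255188)) = 0.466895 − (-0.000174)/(0.256496) = 0.467573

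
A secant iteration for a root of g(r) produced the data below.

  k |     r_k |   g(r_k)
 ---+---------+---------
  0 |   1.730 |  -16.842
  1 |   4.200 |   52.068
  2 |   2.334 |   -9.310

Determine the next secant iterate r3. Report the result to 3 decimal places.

2.617

r3 = 2.334 − (-9.310)·(2.334 − 4.200) / (-9.310 − 52.068)
   = 2.334 − (17.37246)/(-61.37800) = 2.61704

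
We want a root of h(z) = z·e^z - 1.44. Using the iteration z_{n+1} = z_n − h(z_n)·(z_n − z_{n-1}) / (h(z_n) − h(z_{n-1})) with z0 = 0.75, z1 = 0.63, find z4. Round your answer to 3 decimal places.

h(0.75) = 0.14775, h(0.63) = -0.25711
z2 = 0.63000 − (-0.25711)·(0.63000 − 0.75000) / (-0.25711 − 0.14775) = 0.63000 − (0.03085)/(-0.40486) = 0.70621
h(0.70621) = -0.00902
z3 = 0.70621 − (-0.00902)·(0.70621 − 0.63000) / (-0.00902 − (-0.25711)) = 0.70621 − (-0.00069)/(0.24808) = 0.70898
h(0.70898) = 0.00058
z4 = 0.70898 − 0.00058·(0.70898 − 0.70621) / (0.00058 − (-0.00902)) = 0.70898 − (0.00000)/(0.00960) = 0.70881

0.709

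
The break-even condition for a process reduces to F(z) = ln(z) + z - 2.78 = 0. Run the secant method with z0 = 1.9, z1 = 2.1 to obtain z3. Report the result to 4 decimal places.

2.0582

F(1.9) = -0.238146, F(2.1) = 0.061937
z2 = 2.100000 − 0.061937·(2.100000 − 1.900000) / (0.061937 − (-0.238146)) = 2.100000 − (0.012387)/(0.300083) = 2.058720
F(2.058720) = 0.000804
z3 = 2.058720 − 0.000804·(2.058720 − 2.100000) / (0.000804 − 0.061937) = 2.058720 − (-0.000033)/(-0.061133) = 2.058177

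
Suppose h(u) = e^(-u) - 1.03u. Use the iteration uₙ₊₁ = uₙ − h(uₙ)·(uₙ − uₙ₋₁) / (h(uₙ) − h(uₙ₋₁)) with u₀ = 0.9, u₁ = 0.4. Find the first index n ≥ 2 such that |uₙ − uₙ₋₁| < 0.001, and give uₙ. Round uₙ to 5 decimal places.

h(0.9) = -0.5204303, h(0.4) = 0.2583200
u₂ = 0.4000000 − 0.2583200·(-0.5000000)/(0.7787504) = 0.5658555;  |Δ| = 0.1658555
h(0.5658555) = -0.0149570
u₃ = 0.5658555 − (-0.0149570)·(0.1658555)/(-0.2732771) = 0.5567779;  |Δ| = 0.0090776
h(0.5567779) = -0.0004287
u₄ = 0.5567779 − (-0.0004287)·(-0.0090776)/(0.0145284) = 0.5565100;  |Δ| = 0.0002678
|u₄ − u₃| = 0.0002678 < 0.001

n = 4, uₙ = 0.55651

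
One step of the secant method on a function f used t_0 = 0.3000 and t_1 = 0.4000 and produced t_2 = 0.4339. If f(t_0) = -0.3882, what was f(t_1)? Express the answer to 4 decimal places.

The secant line through (0.3000, -0.3882) and (0.4000, f(t_1)) crosses zero at t_2 = 0.4339.
So (0.3000, -0.3882), (0.4000, f(t_1)), (0.4339, 0) are collinear:
f(t_1) = -0.3882 · (0.4000 − 0.4339) / (0.3000 − 0.4339) = -0.3882 · (-0.033900)/(-0.133900) = -0.098282

-0.0983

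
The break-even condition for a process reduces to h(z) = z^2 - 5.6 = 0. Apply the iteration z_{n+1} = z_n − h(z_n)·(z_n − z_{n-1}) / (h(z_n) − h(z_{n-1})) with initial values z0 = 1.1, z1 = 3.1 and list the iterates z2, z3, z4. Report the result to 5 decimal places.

2.14524, 2.33550, 2.36796

h(1.1) = -4.3900000, h(3.1) = 4.0100000
z2 = 3.1000000 − 4.0100000·(3.1000000 − 1.1000000) / (4.0100000 − (-4.3900000)) = 3.1000000 − (8.0200000)/(8.4000000) = 2.1452381
h(2.1452381) = -0.9979535
z3 = 2.1452381 − (-0.9979535)·(2.1452381 − 3.1000000) / (-0.9979535 − 4.0100000) = 2.1452381 − (0.9528080)/(-5.0079535) = 2.3354970
h(2.3354970) = -0.1454535
z4 = 2.3354970 − (-0.1454535)·(2.3354970 − 2.1452381) / (-0.1454535 − (-0.9979535)) = 2.3354970 − (-0.0276738)/(0.8525000) = 2.3679590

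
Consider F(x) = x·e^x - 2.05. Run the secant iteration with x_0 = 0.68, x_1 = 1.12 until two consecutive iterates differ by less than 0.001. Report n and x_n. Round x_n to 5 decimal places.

F(0.68) = -0.7077631, F(1.12) = 1.3826367
x_2 = 1.1200000 − 1.3826367·(0.4400000)/(2.0903998) = 0.8289743;  |Δ| = 0.2910257
F(0.8289743) = -0.1508468
x_3 = 0.8289743 − (-0.1508468)·(-0.2910257)/(-1.5334835) = 0.8576021;  |Δ| = 0.0286278
F(0.8576021) = -0.0282023
x_4 = 0.8576021 − (-0.0282023)·(0.0286278)/(0.1226445) = 0.8641851;  |Δ| = 0.0065830
F(0.8641851) = 0.0007731
x_5 = 0.8641851 − 0.0007731·(0.0065830)/(0.0289754) = 0.8640095;  |Δ| = 0.0001756
|x_5 − x_4| = 0.0001756 < 0.001

n = 5, x_n = 0.86401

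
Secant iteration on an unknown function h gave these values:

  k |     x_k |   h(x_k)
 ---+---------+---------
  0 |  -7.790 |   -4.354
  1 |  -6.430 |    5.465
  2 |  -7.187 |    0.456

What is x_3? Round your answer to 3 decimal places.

x_3 = -7.187 − 0.456·(-7.187 − (-6.430)) / (0.456 − 5.465)
   = -7.187 − (-0.34519)/(-5.00900) = -7.25591

-7.256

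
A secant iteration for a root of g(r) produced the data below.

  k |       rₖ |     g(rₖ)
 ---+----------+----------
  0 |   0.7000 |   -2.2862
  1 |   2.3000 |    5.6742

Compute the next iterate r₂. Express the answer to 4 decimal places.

1.1595

r₂ = 2.3000 − 5.6742·(2.3000 − 0.7000) / (5.6742 − (-2.2862))
   = 2.3000 − (9.078720)/(7.960400) = 1.159515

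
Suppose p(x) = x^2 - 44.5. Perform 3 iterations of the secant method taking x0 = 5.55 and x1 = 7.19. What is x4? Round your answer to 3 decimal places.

6.671

p(5.55) = -13.69750, p(7.19) = 7.19610
x2 = 7.19000 − 7.19610·(7.19000 − 5.55000) / (7.19610 − (-13.69750)) = 7.19000 − (11.80160)/(20.89360) = 6.62516
p(6.62516) = -0.60729
x3 = 6.62516 − (-0.60729)·(6.62516 − 7.19000) / (-0.60729 − 7.19610) = 6.62516 − (0.34303)/(-7.80339) = 6.66912
p(6.66912) = -0.02290
x4 = 6.66912 − (-0.02290)·(6.66912 − 6.62516) / (-0.02290 − (-0.60729)) = 6.66912 − (-0.00101)/(0.58440) = 6.67084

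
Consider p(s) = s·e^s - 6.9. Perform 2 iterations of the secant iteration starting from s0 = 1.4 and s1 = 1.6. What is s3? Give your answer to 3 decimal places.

1.515

p(1.4) = -1.22272, p(1.6) = 1.02485
s2 = 1.60000 − 1.02485·(1.60000 − 1.40000) / (1.02485 − (-1.22272)) = 1.60000 − (0.20497)/(2.24757) = 1.50880
p(1.50880) = -0.07822
s3 = 1.50880 − (-0.07822)·(1.50880 − 1.60000) / (-0.07822 − 1.02485) = 1.50880 − (0.00713)/(-1.10307) = 1.51527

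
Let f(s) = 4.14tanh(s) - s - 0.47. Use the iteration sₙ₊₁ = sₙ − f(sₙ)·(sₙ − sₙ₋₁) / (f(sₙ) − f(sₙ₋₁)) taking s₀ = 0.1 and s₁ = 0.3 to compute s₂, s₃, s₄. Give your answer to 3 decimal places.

f(0.1) = -0.15737, f(0.3) = 0.43603
s₂ = 0.30000 − 0.43603·(0.30000 − 0.10000) / (0.43603 − (-0.15737)) = 0.30000 − (0.08721)/(0.59341) = 0.15304
f(0.15304) = 0.00565
s₃ = 0.15304 − 0.00565·(0.15304 − 0.30000) / (0.00565 − 0.43603) = 0.15304 − (-0.00083)/(-0.43039) = 0.15111
f(0.15111) = -0.00023
s₄ = 0.15111 − (-0.00023)·(0.15111 − 0.15304) / (-0.00023 − 0.00565) = 0.15111 − (0.00000)/(-0.00587) = 0.15119

0.153, 0.151, 0.151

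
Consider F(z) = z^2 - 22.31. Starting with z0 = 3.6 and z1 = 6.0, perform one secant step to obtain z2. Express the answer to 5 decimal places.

F(3.6) = -9.3500000, F(6.0) = 13.6900000
z2 = 6.0000000 − 13.6900000·(6.0000000 − 3.6000000) / (13.6900000 − (-9.3500000)) = 6.0000000 − (32.8560000)/(23.0400000) = 4.5739583

4.57396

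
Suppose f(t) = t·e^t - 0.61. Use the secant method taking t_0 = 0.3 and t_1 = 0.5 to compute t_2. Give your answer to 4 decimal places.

f(0.3) = -0.205042, f(0.5) = 0.214361
t_2 = 0.500000 − 0.214361·(0.500000 − 0.300000) / (0.214361 − (-0.205042)) = 0.500000 − (0.042872)/(0.419403) = 0.397778

0.3978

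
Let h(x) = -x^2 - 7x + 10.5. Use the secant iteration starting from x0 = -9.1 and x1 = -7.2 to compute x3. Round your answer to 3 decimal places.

h(-9.1) = -8.61000, h(-7.2) = 9.06000
x2 = -7.20000 − 9.06000·(-7.20000 − (-9.10000)) / (9.06000 − (-8.61000)) = -7.20000 − (17.21400)/(17.67000) = -8.17419
h(-8.17419) = 0.90191
x3 = -8.17419 − 0.90191·(-8.17419 − (-7.20000)) / (0.90191 − 9.06000) = -8.17419 − (-0.87864)/(-8.15809) = -8.28190

-8.282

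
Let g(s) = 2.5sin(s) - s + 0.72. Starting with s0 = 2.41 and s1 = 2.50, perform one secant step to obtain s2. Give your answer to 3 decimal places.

g(2.41) = -0.01986, g(2.50) = -0.28382
s2 = 2.50000 − (-0.28382)·(2.50000 − 2.41000) / (-0.28382 − (-0.01986)) = 2.50000 − (-0.02554)/(-0.26396) = 2.40323

2.403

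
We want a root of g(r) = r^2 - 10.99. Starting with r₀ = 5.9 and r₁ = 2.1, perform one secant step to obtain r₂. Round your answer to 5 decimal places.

2.92250

g(5.9) = 23.8200000, g(2.1) = -6.5800000
r₂ = 2.1000000 − (-6.5800000)·(2.1000000 − 5.9000000) / (-6.5800000 − 23.8200000) = 2.1000000 − (25.0040000)/(-30.4000000) = 2.9225000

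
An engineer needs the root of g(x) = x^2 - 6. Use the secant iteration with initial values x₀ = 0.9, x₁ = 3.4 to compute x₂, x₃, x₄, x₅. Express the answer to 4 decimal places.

2.1070, 2.3904, 2.4540, 2.4494

g(0.9) = -5.190000, g(3.4) = 5.560000
x₂ = 3.400000 − 5.560000·(3.400000 − 0.900000) / (5.560000 − (-5.190000)) = 3.400000 − (13.900000)/(10.750000) = 2.106977
g(2.106977) = -1.560649
x₃ = 2.106977 − (-1.560649)·(2.106977 − 3.400000) / (-1.560649 − 5.560000) = 2.106977 − (2.017955)/(-7.120649) = 2.390372
g(2.390372) = -0.286124
x₄ = 2.390372 − (-0.286124)·(2.390372 − 2.106977) / (-0.286124 − (-1.560649)) = 2.390372 − (-0.081086)/(1.274525) = 2.453992
g(2.453992) = 0.022077
x₅ = 2.453992 − 0.022077·(2.453992 − 2.390372) / (0.022077 − (-0.286124)) = 2.453992 − (0.001405)/(0.308201) = 2.449435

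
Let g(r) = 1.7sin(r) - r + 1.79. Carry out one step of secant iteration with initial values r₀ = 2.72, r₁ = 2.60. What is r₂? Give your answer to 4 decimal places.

2.6265

g(2.72) = -0.234336, g(2.60) = 0.066352
r₂ = 2.600000 − 0.066352·(2.600000 − 2.720000) / (0.066352 − (-0.234336)) = 2.600000 − (-0.007962)/(0.300688) = 2.626480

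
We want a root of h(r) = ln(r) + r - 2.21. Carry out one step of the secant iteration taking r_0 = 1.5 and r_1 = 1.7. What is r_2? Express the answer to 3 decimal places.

h(1.5) = -0.30453, h(1.7) = 0.02063
r_2 = 1.70000 − 0.02063·(1.70000 − 1.50000) / (0.02063 − (-0.30453)) = 1.70000 − (0.00413)/(0.32516) = 1.68731

1.687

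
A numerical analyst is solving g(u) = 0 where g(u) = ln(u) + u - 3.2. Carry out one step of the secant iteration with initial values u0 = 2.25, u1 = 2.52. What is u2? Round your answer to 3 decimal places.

2.348

g(2.25) = -0.13907, g(2.52) = 0.24426
u2 = 2.52000 − 0.24426·(2.52000 − 2.25000) / (0.24426 − (-0.13907)) = 2.52000 − (0.06595)/(0.38333) = 2.34795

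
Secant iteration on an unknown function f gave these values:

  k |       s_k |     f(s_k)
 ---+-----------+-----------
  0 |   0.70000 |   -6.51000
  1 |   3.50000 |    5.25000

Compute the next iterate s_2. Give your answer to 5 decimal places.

s_2 = 3.50000 − 5.25000·(3.50000 − 0.70000) / (5.25000 − (-6.51000))
   = 3.50000 − (14.7000000)/(11.7600000) = 2.2500000

2.25000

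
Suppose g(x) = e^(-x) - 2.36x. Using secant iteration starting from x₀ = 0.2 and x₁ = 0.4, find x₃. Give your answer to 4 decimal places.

g(0.2) = 0.346731, g(0.4) = -0.273680
x₂ = 0.400000 − (-0.273680)·(0.400000 − 0.200000) / (-0.273680 − 0.346731) = 0.400000 − (-0.054736)/(-0.620411) = 0.311775
g(0.311775) = -0.003641
x₃ = 0.311775 − (-0.003641)·(0.311775 − 0.400000) / (-0.003641 − (-0.273680)) = 0.311775 − (0.000321)/(0.270038) = 0.310585

0.3106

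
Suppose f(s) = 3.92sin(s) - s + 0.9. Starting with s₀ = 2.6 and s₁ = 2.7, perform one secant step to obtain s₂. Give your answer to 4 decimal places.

2.6720

f(2.6) = 0.320765, f(2.7) = -0.124671
s₂ = 2.700000 − (-0.124671)·(2.700000 − 2.600000) / (-0.124671 − 0.320765) = 2.700000 − (-0.012467)/(-0.445436) = 2.672012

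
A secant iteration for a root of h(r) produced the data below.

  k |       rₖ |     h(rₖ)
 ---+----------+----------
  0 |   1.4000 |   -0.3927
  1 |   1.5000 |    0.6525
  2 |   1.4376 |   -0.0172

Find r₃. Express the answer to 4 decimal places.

1.4392

r₃ = 1.4376 − (-0.0172)·(1.4376 − 1.5000) / (-0.0172 − 0.6525)
   = 1.4376 − (0.001073)/(-0.669700) = 1.439203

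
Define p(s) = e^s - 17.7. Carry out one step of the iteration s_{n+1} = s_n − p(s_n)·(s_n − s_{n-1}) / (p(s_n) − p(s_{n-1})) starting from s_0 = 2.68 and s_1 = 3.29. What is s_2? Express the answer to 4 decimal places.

2.8350

p(2.68) = -3.114907, p(3.29) = 9.142864
s_2 = 3.290000 − 9.142864·(3.290000 − 2.680000) / (9.142864 − (-3.114907)) = 3.290000 − (5.577147)/(12.257770) = 2.835011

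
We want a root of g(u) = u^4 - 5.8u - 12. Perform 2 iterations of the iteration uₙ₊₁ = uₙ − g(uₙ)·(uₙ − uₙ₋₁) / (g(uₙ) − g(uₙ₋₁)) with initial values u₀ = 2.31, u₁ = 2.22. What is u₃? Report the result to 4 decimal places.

2.2353

g(2.31) = 3.075963, g(2.22) = -0.586873
u₂ = 2.220000 − (-0.586873)·(2.220000 − 2.310000) / (-0.586873 − 3.075963) = 2.220000 − (0.052819)/(-3.662837) = 2.234420
g(2.234420) = -0.033249
u₃ = 2.234420 − (-0.033249)·(2.234420 − 2.220000) / (-0.033249 − (-0.586873)) = 2.234420 − (-0.000479)/(0.553624) = 2.235286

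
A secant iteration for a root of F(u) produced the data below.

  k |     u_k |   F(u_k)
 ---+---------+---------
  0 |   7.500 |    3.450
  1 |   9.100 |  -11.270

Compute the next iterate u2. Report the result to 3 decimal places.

u2 = 9.100 − (-11.270)·(9.100 − 7.500) / (-11.270 − 3.450)
   = 9.100 − (-18.03200)/(-14.72000) = 7.87500

7.875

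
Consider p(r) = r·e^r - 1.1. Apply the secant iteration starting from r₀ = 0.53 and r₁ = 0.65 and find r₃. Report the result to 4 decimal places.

p(0.53) = -0.199566, p(0.65) = 0.145102
r₂ = 0.650000 − 0.145102·(0.650000 − 0.530000) / (0.145102 − (-0.199566)) = 0.650000 − (0.017412)/(0.344667) = 0.599481
p(0.599481) = -0.008241
r₃ = 0.599481 − (-0.008241)·(0.599481 − 0.650000) / (-0.008241 − 0.145102) = 0.599481 − (0.000416)/(-0.153342) = 0.602196

0.6022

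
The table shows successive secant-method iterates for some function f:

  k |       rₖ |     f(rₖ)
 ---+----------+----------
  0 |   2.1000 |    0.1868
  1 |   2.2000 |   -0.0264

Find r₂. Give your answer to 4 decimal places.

2.1876

r₂ = 2.2000 − (-0.0264)·(2.2000 − 2.1000) / (-0.0264 − 0.1868)
   = 2.2000 − (-0.002640)/(-0.213200) = 2.187617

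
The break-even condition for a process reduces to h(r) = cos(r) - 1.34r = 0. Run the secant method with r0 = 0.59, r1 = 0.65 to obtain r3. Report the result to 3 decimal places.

h(0.59) = 0.04034, h(0.65) = -0.07492
r2 = 0.65000 − (-0.07492)·(0.65000 − 0.59000) / (-0.07492 − 0.04034) = 0.65000 − (-0.00449)/(-0.11526) = 0.61100
h(0.61100) = 0.00033
r3 = 0.61100 − 0.00033·(0.61100 − 0.65000) / (0.00033 − (-0.07492)) = 0.61100 − (-0.00001)/(0.07525) = 0.61117

0.611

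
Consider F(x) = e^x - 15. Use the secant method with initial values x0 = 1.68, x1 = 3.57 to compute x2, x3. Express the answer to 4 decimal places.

2.2839, 2.5434

F(1.68) = -9.634444, F(3.57) = 20.516593
x2 = 3.570000 − 20.516593·(3.570000 − 1.680000) / (20.516593 − (-9.634444)) = 3.570000 − (38.776361)/(30.151037) = 2.283929
F(2.283929) = -5.184827
x3 = 2.283929 − (-5.184827)·(2.283929 − 3.570000) / (-5.184827 − 20.516593) = 2.283929 − (6.668053)/(-25.701420) = 2.543372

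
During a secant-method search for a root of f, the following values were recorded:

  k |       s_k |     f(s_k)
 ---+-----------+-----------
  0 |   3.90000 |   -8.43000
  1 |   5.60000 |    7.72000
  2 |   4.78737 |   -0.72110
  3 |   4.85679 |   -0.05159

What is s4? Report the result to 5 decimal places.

s4 = 4.85679 − (-0.05159)·(4.85679 − 4.78737) / (-0.05159 − (-0.72110))
   = 4.85679 − (-0.0035814)/(0.6695100) = 4.8621393

4.86214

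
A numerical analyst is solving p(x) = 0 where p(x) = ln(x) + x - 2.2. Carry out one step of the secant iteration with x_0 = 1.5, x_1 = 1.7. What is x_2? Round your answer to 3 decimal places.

p(1.5) = -0.29453, p(1.7) = 0.03063
x_2 = 1.70000 − 0.03063·(1.70000 − 1.50000) / (0.03063 − (-0.29453)) = 1.70000 − (0.00613)/(0.32516) = 1.68116

1.681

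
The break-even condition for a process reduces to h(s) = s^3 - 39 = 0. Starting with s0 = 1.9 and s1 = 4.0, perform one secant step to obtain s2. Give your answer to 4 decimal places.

h(1.9) = -32.141000, h(4.0) = 25.000000
s2 = 4.000000 − 25.000000·(4.000000 − 1.900000) / (25.000000 − (-32.141000)) = 4.000000 − (52.500000)/(57.141000) = 3.081220

3.0812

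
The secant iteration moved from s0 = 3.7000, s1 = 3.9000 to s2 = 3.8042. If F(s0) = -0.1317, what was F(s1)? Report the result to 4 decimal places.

The secant line through (3.7000, -0.1317) and (3.9000, F(s1)) crosses zero at s2 = 3.8042.
So (3.7000, -0.1317), (3.9000, F(s1)), (3.8042, 0) are collinear:
F(s1) = -0.1317 · (3.9000 − 3.8042) / (3.7000 − 3.8042) = -0.1317 · (0.095800)/(-0.104200) = 0.121083

0.1211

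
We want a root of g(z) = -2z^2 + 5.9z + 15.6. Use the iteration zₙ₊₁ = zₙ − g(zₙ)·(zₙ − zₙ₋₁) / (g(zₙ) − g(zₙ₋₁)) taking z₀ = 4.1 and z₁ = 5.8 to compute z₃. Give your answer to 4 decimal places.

4.6193

g(4.1) = 6.170000, g(5.8) = -17.460000
z₂ = 5.800000 − (-17.460000)·(5.800000 − 4.100000) / (-17.460000 − 6.170000) = 5.800000 − (-29.682000)/(-23.630000) = 4.543885
g(4.543885) = 1.115141
z₃ = 4.543885 − 1.115141·(4.543885 − 5.800000) / (1.115141 − (-17.460000)) = 4.543885 − (-1.400746)/(18.575141) = 4.619295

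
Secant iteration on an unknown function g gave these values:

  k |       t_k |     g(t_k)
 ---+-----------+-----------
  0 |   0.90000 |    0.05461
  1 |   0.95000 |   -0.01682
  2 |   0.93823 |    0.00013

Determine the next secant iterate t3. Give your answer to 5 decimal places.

0.93832

t3 = 0.93823 − 0.00013·(0.93823 − 0.95000) / (0.00013 − (-0.01682))
   = 0.93823 − (-0.0000015)/(0.0169500) = 0.9383203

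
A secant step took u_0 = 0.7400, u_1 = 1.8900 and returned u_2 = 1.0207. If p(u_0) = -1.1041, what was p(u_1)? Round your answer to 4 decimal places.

The secant line through (0.7400, -1.1041) and (1.8900, p(u_1)) crosses zero at u_2 = 1.0207.
So (0.7400, -1.1041), (1.8900, p(u_1)), (1.0207, 0) are collinear:
p(u_1) = -1.1041 · (1.8900 − 1.0207) / (0.7400 − 1.0207) = -1.1041 · (0.869300)/(-0.280700) = 3.419288

3.4193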